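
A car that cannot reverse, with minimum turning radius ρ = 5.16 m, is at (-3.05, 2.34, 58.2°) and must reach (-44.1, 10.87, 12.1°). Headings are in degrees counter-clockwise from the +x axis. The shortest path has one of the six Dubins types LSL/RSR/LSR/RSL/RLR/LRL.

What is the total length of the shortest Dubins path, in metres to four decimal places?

62.9662 m

Let ψ = atan2(Δy, Δx) = atan2(8.53, -41.05) = 168.2613° be the start→goal bearing.
Normalize: d = |goal − start| / ρ = 41.926882/5.16 = 8.125365, α = (θ_start − ψ) mod 360° = 249.9387° = 4.362254 rad, β = (θ_goal − ψ) mod 360° = 203.8387° = 3.557657 rad.
Common terms: sin α = -0.939326, cos α = -0.343025, sin β = -0.404164, cos β = -0.914687, cos(α−β) = 0.693402, d² = 66.021551. Work in radians in the unit-radius frame; every candidate has L = ρ·(t + p + q).
LSL: p² = 2 + d² − 2cos(α−β) + 2d(sin α − sin β) = 57.937966; p = √p² = 7.611699; φ = atan2(cos β − cos α, d + sin α − sin β) = -0.075174 rad; t = (φ − α) mod 2π = 1.845757 rad, q = (β − φ) mod 2π = 3.632831 rad → L = 5.16·(1.845757 + 7.611699 + 3.632831) = 5.16·13.090288 = 67.545885 m
RSR: p² = 2 + d² − 2cos(α−β) + 2d(sin β − sin α) = 75.331528; p = √p² = 8.679374; φ = atan2(cos α − cos β, d − sin α + sin β) = 0.065912 rad; t = (α − φ) mod 2π = 4.296342 rad, q = (φ − β) mod 2π = 2.791440 rad → L = 5.16·(4.296342 + 8.679374 + 2.791440) = 5.16·15.767156 = 81.358524 m
LSR: p² = d² − 2 + 2cos(α−β) + 2d(sin α + sin β) = 43.575656; p = √p² = 6.601186; φ = atan2(−cos α − cos β, d + sin α + sin β) − atan2(−2, p) = 0.477553 rad; t = (φ − α) mod 2π = 2.398485 rad, q = (φ − β) mod 2π = 3.203081 rad → L = 5.16·(2.398485 + 6.601186 + 3.203081) = 5.16·12.202752 = 62.966200 m
RSL: p² = d² − 2 + 2cos(α−β) − 2d(sin α + sin β) = 87.241052; p = √p² = 9.340292; φ = atan2(cos α + cos β, d − sin α − sin β) − atan2(2, p) = -0.342994 rad; t = (α − φ) mod 2π = 4.705248 rad, q = (β − φ) mod 2π = 3.900651 rad → L = 5.16·(4.705248 + 9.340292 + 3.900651) = 5.16·17.946191 = 92.602345 m
RLR: c = (6 − d² + 2cos(α−β) + 2d(sin α − sin β))/8 = -8.416441, |c| > 1 → infeasible
LRL: c = (6 − d² + 2cos(α−β) − 2d(sin α − sin β))/8 = -6.242246, |c| > 1 → infeasible
Shortest: LSR with L = 62.966200 m ≈ 62.9662 m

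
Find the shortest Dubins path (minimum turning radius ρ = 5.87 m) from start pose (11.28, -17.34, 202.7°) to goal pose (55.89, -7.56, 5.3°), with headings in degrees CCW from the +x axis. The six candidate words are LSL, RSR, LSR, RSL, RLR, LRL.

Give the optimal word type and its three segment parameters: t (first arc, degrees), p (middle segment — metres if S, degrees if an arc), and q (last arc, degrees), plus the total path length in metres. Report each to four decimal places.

LSR: t = 185.1126°, p = 42.2953 m, q = 22.5126°, L = 63.5667 m

Let ψ = atan2(Δy, Δx) = atan2(9.78, 44.61) = 12.3655° be the start→goal bearing.
Normalize: d = |goal − start| / ρ = 45.669470/5.87 = 7.780148, α = (θ_start − ψ) mod 360° = 190.3345° = 3.321963 rad, β = (θ_goal − ψ) mod 360° = 352.9345° = 6.159869 rad.
Common terms: sin α = -0.179394, cos α = -0.983777, sin β = -0.123004, cos β = 0.992406, cos(α−β) = -0.954240, d² = 60.530706. Work in radians in the unit-radius frame; every candidate has L = ρ·(t + p + q).
LSL: p² = 2 + d² − 2cos(α−β) + 2d(sin α − sin β) = 63.561739; p = √p² = 7.972562; φ = atan2(cos β − cos α, d + sin α − sin β) = 0.250484 rad; t = (φ − α) mod 2π = 3.211706 rad, q = (β − φ) mod 2π = 5.909385 rad → L = 5.87·(3.211706 + 7.972562 + 5.909385) = 5.87·17.093652 = 100.339739 m
RSR: p² = 2 + d² − 2cos(α−β) + 2d(sin β − sin α) = 65.316635; p = √p² = 8.081871; φ = atan2(cos α − cos β, d − sin α + sin β) = -0.247025 rad; t = (α − φ) mod 2π = 3.568989 rad, q = (φ − β) mod 2π = 6.159477 rad → L = 5.87·(3.568989 + 8.081871 + 6.159477) = 5.87·17.810336 = 104.546673 m
LSR: p² = d² − 2 + 2cos(α−β) + 2d(sin α + sin β) = 51.916815; p = √p² = 7.205332; φ = atan2(−cos α − cos β, d + sin α + sin β) − atan2(−2, p) = 0.269602 rad; t = (φ − α) mod 2π = 3.230824 rad, q = (φ − β) mod 2π = 0.392919 rad → L = 5.87·(3.230824 + 7.205332 + 0.392919) = 5.87·10.829075 = 63.566669 m
RSL: p² = d² − 2 + 2cos(α−β) − 2d(sin α + sin β) = 61.327637; p = √p² = 7.831196; φ = atan2(cos α + cos β, d − sin α − sin β) − atan2(2, p) = -0.248976 rad; t = (α − φ) mod 2π = 3.570940 rad, q = (β − φ) mod 2π = 0.125660 rad → L = 5.87·(3.570940 + 7.831196 + 0.125660) = 5.87·11.527796 = 67.668164 m
RLR: c = (6 − d² + 2cos(α−β) + 2d(sin α − sin β))/8 = -7.164579, |c| > 1 → infeasible
LRL: c = (6 − d² + 2cos(α−β) − 2d(sin α − sin β))/8 = -6.945217, |c| > 1 → infeasible
Shortest: LSR with L = 63.566669 m ≈ 63.5667 m
Convert LSR to answer units (arcs ×180/π): t = 3.230824·180/π = 185.1126°, p = ρ·p = 5.87·7.205332 = 42.2953 m, q = 0.392919·180/π = 22.5126°, L = 63.5667 m.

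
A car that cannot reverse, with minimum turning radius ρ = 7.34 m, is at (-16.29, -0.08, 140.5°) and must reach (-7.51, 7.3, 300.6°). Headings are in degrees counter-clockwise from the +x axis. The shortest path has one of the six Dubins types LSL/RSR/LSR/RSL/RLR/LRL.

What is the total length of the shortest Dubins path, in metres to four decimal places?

34.8468 m

Let ψ = atan2(Δy, Δx) = atan2(7.38, 8.78) = 40.0486° be the start→goal bearing.
Normalize: d = |goal − start| / ρ = 11.469647/7.34 = 1.562622, α = (θ_start − ψ) mod 360° = 100.4514° = 1.753207 rad, β = (θ_goal − ψ) mod 360° = 260.5514° = 4.547479 rad.
Common terms: sin α = 0.983409, cos α = -0.181401, sin β = -0.986433, cos β = -0.164163, cos(α−β) = -0.940288, d² = 2.441788. Work in radians in the unit-radius frame; every candidate has L = ρ·(t + p + q).
LSL: p² = 2 + d² − 2cos(α−β) + 2d(sin α − sin β) = 12.478603; p = √p² = 3.532507; φ = atan2(cos β − cos α, d + sin α − sin β) = 0.004880 rad; t = (φ − α) mod 2π = 4.534858 rad, q = (β − φ) mod 2π = 4.542600 rad → L = 7.34·(4.534858 + 3.532507 + 4.542600) = 7.34·12.609964 = 92.557136 m
RSR: p² = 2 + d² − 2cos(α−β) + 2d(sin β − sin α) = 0.166125; p = √p² = 0.407585; φ = atan2(cos α − cos β, d − sin α + sin β) = -3.099287 rad; t = (α − φ) mod 2π = 4.852494 rad, q = (φ − β) mod 2π = 4.919604 rad → L = 7.34·(4.852494 + 0.407585 + 4.919604) = 7.34·10.179683 = 74.718876 m
LSR: p² = d² − 2 + 2cos(α−β) + 2d(sin α + sin β) = -1.448239 < 0 → infeasible
RSL: p² = d² − 2 + 2cos(α−β) − 2d(sin α + sin β) = -1.429337 < 0 → infeasible
RLR: c = (6 − d² + 2cos(α−β) + 2d(sin α − sin β))/8 = 0.979234; p = 2π − arccos c = 6.079039 rad; φ = atan2(cos α − cos β, d − sin α + sin β) = -3.099287 rad; t = (α − φ + p/2) mod 2π = 1.608828 rad, q = (α − β − t + p) mod 2π = 1.675938 rad → L = 7.34·(1.608828 + 6.079039 + 1.675938) = 7.34·9.363805 = 68.730328 m
LRL: c = (6 − d² + 2cos(α−β) − 2d(sin α − sin β))/8 = -0.559825; p = 2π − arccos c = 4.118214 rad; φ = atan2(cos β − cos α, d + sin α − sin β) = 0.004880 rad; t = (φ − α + p/2) mod 2π = 0.310779 rad, q = (β − α − t + p) mod 2π = 0.318521 rad → L = 7.34·(0.310779 + 4.118214 + 0.318521) = 7.34·4.747515 = 34.846757 m
Shortest: LRL with L = 34.846757 m ≈ 34.8468 m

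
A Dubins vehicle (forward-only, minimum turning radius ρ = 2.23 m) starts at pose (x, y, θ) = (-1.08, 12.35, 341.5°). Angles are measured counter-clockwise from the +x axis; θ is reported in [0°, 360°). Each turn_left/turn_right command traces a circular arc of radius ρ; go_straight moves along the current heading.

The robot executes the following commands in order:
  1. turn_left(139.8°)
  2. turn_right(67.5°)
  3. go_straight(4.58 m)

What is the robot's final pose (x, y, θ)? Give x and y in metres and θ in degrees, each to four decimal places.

set_pose: (x, y, θ) = (-1.0800, 12.3500, 341.5000°), ρ = 2.23
turn_left(139.8°): centre at ρ to the left, rotate +139.8° → (1.5330, 15.6233, 481.3000° ≡ 121.3000°)
turn_right(67.5°): centre at ρ to the right, rotate −67.5° → (1.6390, 18.0989, 53.8000°)
go_straight(4.58): x += 4.58·cos θ, y += 4.58·sin θ → (4.3439, 21.7947, 53.8000°)

(4.3439, 21.7947, 53.8000°)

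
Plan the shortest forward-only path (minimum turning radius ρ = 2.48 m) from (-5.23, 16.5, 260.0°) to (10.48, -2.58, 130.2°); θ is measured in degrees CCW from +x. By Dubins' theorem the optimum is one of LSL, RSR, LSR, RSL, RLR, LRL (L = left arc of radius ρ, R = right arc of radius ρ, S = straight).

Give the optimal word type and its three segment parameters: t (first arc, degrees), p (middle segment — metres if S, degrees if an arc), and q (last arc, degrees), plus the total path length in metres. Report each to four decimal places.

LSL: t = 39.3207°, p = 23.2255 m, q = 190.8793°, L = 33.1895 m

Let ψ = atan2(Δy, Δx) = atan2(-19.08, 15.71) = -50.5328° be the start→goal bearing.
Normalize: d = |goal − start| / ρ = 24.715390/2.48 = 9.965883, α = (θ_start − ψ) mod 360° = 310.5328° = 5.419820 rad, β = (θ_goal − ψ) mod 360° = 180.7328° = 3.154382 rad.
Common terms: sin α = -0.760034, cos α = 0.649883, sin β = -0.012789, cos β = -0.999918, cos(α−β) = -0.640110, d² = 99.318825. Work in radians in the unit-radius frame; every candidate has L = ρ·(t + p + q).
LSL: p² = 2 + d² − 2cos(α−β) + 2d(sin α − sin β) = 87.705141; p = √p² = 9.365102; φ = atan2(cos β − cos α, d + sin α − sin β) = -0.177089 rad; t = (φ − α) mod 2π = 0.686276 rad, q = (β − φ) mod 2π = 3.331471 rad → L = 2.48·(0.686276 + 9.365102 + 3.331471) = 2.48·13.382850 = 33.189469 m
RSR: p² = 2 + d² − 2cos(α−β) + 2d(sin β − sin α) = 117.492947; p = √p² = 10.839416; φ = atan2(cos α − cos β, d − sin α + sin β) = 0.152798 rad; t = (α − φ) mod 2π = 5.267022 rad, q = (φ − β) mod 2π = 3.281601 rad → L = 2.48·(5.267022 + 10.839416 + 3.281601) = 2.48·19.388039 = 48.082337 m
LSR: p² = d² − 2 + 2cos(α−β) + 2d(sin α + sin β) = 80.634868; p = √p² = 8.979692; φ = atan2(−cos α − cos β, d + sin α + sin β) − atan2(−2, p) = 0.257205 rad; t = (φ − α) mod 2π = 1.120571 rad, q = (φ − β) mod 2π = 3.386008 rad → L = 2.48·(1.120571 + 8.979692 + 3.386008) = 2.48·13.486271 = 33.445952 m
RSL: p² = d² − 2 + 2cos(α−β) − 2d(sin α + sin β) = 111.442343; p = √p² = 10.556626; φ = atan2(cos α + cos β, d − sin α − sin β) − atan2(2, p) = -0.219819 rad; t = (α − φ) mod 2π = 5.639639 rad, q = (β − φ) mod 2π = 3.374202 rad → L = 2.48·(5.639639 + 10.556626 + 3.374202) = 2.48·19.570467 = 48.534758 m
RLR: c = (6 − d² + 2cos(α−β) + 2d(sin α − sin β))/8 = -13.686618, |c| > 1 → infeasible
LRL: c = (6 − d² + 2cos(α−β) − 2d(sin α − sin β))/8 = -9.963143, |c| > 1 → infeasible
Shortest: LSL with L = 33.189469 m ≈ 33.1895 m
Convert LSL to answer units (arcs ×180/π): t = 0.686276·180/π = 39.3207°, p = ρ·p = 2.48·9.365102 = 23.2255 m, q = 3.331471·180/π = 190.8793°, L = 33.1895 m.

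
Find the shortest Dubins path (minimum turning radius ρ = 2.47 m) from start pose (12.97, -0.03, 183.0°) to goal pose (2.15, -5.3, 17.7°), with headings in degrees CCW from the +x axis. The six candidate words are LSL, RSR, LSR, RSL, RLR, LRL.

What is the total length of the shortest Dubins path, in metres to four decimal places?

20.1023 m

Let ψ = atan2(Δy, Δx) = atan2(-5.27, -10.82) = -154.0311° be the start→goal bearing.
Normalize: d = |goal − start| / ρ = 12.035169/2.47 = 4.872538, α = (θ_start − ψ) mod 360° = 337.0311° = 5.882302 rad, β = (θ_goal − ψ) mod 360° = 171.7311° = 2.997273 rad.
Common terms: sin α = -0.390232, cos α = 0.920717, sin β = 0.143819, cos β = -0.989604, cos(α−β) = -0.967268, d² = 23.741628. Work in radians in the unit-radius frame; every candidate has L = ρ·(t + p + q).
LSL: p² = 2 + d² − 2cos(α−β) + 2d(sin α − sin β) = 22.471799; p = √p² = 4.740443; φ = atan2(cos β − cos α, d + sin α − sin β) = -0.414775 rad; t = (φ − α) mod 2π = 6.269294 rad, q = (β − φ) mod 2π = 3.412048 rad → L = 2.47·(6.269294 + 4.740443 + 3.412048) = 2.47·14.421784 = 35.621807 m
RSR: p² = 2 + d² − 2cos(α−β) + 2d(sin β − sin α) = 32.880529; p = √p² = 5.734155; φ = atan2(cos α − cos β, d − sin α + sin β) = 0.339640 rad; t = (α − φ) mod 2π = 5.542662 rad, q = (φ − β) mod 2π = 3.625552 rad → L = 2.47·(5.542662 + 5.734155 + 3.625552) = 2.47·14.902369 = 36.808852 m
LSR: p² = d² − 2 + 2cos(α−β) + 2d(sin α + sin β) = 17.405786; p = √p² = 4.172024; φ = atan2(−cos α − cos β, d + sin α + sin β) − atan2(−2, p) = 0.461909 rad; t = (φ − α) mod 2π = 0.862792 rad, q = (φ − β) mod 2π = 3.747821 rad → L = 2.47·(0.862792 + 4.172024 + 3.747821) = 2.47·8.782637 = 21.693113 m
RSL: p² = d² − 2 + 2cos(α−β) − 2d(sin α + sin β) = 22.208400; p = √p² = 4.712579; φ = atan2(cos α + cos β, d − sin α − sin β) − atan2(2, p) = -0.414815 rad; t = (α − φ) mod 2π = 0.013932 rad, q = (β − φ) mod 2π = 3.412088 rad → L = 2.47·(0.013932 + 4.712579 + 3.412088) = 2.47·8.138600 = 20.102342 m
RLR: c = (6 − d² + 2cos(α−β) + 2d(sin α − sin β))/8 = -3.110066, |c| > 1 → infeasible
LRL: c = (6 − d² + 2cos(α−β) − 2d(sin α − sin β))/8 = -1.808975, |c| > 1 → infeasible
Shortest: RSL with L = 20.102342 m ≈ 20.1023 m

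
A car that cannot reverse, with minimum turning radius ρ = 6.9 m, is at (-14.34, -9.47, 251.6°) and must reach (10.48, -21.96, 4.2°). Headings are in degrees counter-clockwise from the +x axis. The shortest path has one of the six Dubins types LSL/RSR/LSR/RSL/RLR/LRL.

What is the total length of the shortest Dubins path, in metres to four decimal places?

Let ψ = atan2(Δy, Δx) = atan2(-12.49, 24.82) = -26.7126° be the start→goal bearing.
Normalize: d = |goal − start| / ρ = 27.785473/6.9 = 4.026880, α = (θ_start − ψ) mod 360° = 278.3126° = 4.857471 rad, β = (θ_goal − ψ) mod 360° = 30.9126° = 0.539527 rad.
Common terms: sin α = -0.989494, cos α = 0.144574, sin β = 0.513730, cos β = 0.857952, cos(α−β) = -0.384295, d² = 16.215763. Work in radians in the unit-radius frame; every candidate has L = ρ·(t + p + q).
LSL: p² = 2 + d² − 2cos(α−β) + 2d(sin α − sin β) = 6.877749; p = √p² = 2.622546; φ = atan2(cos β − cos α, d + sin α − sin β) = 0.275489 rad; t = (φ − α) mod 2π = 1.701203 rad, q = (β − φ) mod 2π = 0.264038 rad → L = 6.9·(1.701203 + 2.622546 + 0.264038) = 6.9·4.587787 = 31.655730 m
RSR: p² = 2 + d² − 2cos(α−β) + 2d(sin β − sin α) = 31.090960; p = √p² = 5.575927; φ = atan2(cos α − cos β, d − sin α + sin β) = -0.128291 rad; t = (α − φ) mod 2π = 4.985762 rad, q = (φ − β) mod 2π = 5.615368 rad → L = 6.9·(4.985762 + 5.575927 + 5.615368) = 6.9·16.177057 = 111.621691 m
LSR: p² = d² − 2 + 2cos(α−β) + 2d(sin α + sin β) = 9.615483; p = √p² = 3.100884; φ = atan2(−cos α − cos β, d + sin α + sin β) − atan2(−2, p) = 0.297684 rad; t = (φ − α) mod 2π = 1.723398 rad, q = (φ − β) mod 2π = 6.041343 rad → L = 6.9·(1.723398 + 3.100884 + 6.041343) = 6.9·10.865625 = 74.972813 m
RSL: p² = d² − 2 + 2cos(α−β) − 2d(sin α + sin β) = 17.278862; p = √p² = 4.156785; φ = atan2(cos α + cos β, d − sin α − sin β) − atan2(2, p) = -0.229368 rad; t = (α − φ) mod 2π = 5.086839 rad, q = (β − φ) mod 2π = 0.768895 rad → L = 6.9·(5.086839 + 4.156785 + 0.768895) = 6.9·10.012519 = 69.086379 m
RLR: c = (6 − d² + 2cos(α−β) + 2d(sin α − sin β))/8 = -2.886370, |c| > 1 → infeasible
LRL: c = (6 − d² + 2cos(α−β) − 2d(sin α − sin β))/8 = 0.140281; p = 2π − arccos c = 4.853135 rad; φ = atan2(cos β − cos α, d + sin α − sin β) = 0.275489 rad; t = (φ − α + p/2) mod 2π = 4.127770 rad, q = (β − α − t + p) mod 2π = 2.690605 rad → L = 6.9·(4.127770 + 4.853135 + 2.690605) = 6.9·11.671510 = 80.533419 m
Shortest: LSL with L = 31.655730 m ≈ 31.6557 m

31.6557 m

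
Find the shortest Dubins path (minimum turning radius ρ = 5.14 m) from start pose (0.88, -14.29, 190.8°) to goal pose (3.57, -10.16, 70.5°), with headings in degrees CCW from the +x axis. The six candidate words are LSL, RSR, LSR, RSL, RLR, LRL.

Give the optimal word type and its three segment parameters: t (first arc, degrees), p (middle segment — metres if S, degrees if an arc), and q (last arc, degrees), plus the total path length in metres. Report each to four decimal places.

Let ψ = atan2(Δy, Δx) = atan2(4.13, 2.69) = 56.9225° be the start→goal bearing.
Normalize: d = |goal − start| / ρ = 4.928793/5.14 = 0.958909, α = (θ_start − ψ) mod 360° = 133.8775° = 2.336603 rad, β = (θ_goal − ψ) mod 360° = 13.5775° = 0.236972 rad.
Common terms: sin α = 0.720824, cos α = -0.693118, sin β = 0.234760, cos β = 0.972053, cos(α−β) = -0.504528, d² = 0.919507. Work in radians in the unit-radius frame; every candidate has L = ρ·(t + p + q).
LSL: p² = 2 + d² − 2cos(α−β) + 2d(sin α − sin β) = 4.860744; p = √p² = 2.204709; φ = atan2(cos β − cos α, d + sin α − sin β) = 0.856080 rad; t = (φ − α) mod 2π = 4.802663 rad, q = (β − φ) mod 2π = 5.664076 rad → L = 5.14·(4.802663 + 2.204709 + 5.664076) = 5.14·12.671449 = 65.131248 m
RSR: p² = 2 + d² − 2cos(α−β) + 2d(sin β − sin α) = 2.996380; p = √p² = 1.731006; φ = atan2(cos α − cos β, d − sin α + sin β) = -1.294118 rad; t = (α − φ) mod 2π = 3.630720 rad, q = (φ − β) mod 2π = 4.752096 rad → L = 5.14·(3.630720 + 1.731006 + 4.752096) = 5.14·10.113822 = 51.985045 m
LSR: p² = d² − 2 + 2cos(α−β) + 2d(sin α + sin β) = -0.256913 < 0 → infeasible
RSL: p² = d² − 2 + 2cos(α−β) − 2d(sin α + sin β) = -3.922184 < 0 → infeasible
RLR: c = (6 − d² + 2cos(α−β) + 2d(sin α − sin β))/8 = 0.625452; p = 2π − arccos c = 5.388100 rad; φ = atan2(cos α − cos β, d − sin α + sin β) = -1.294118 rad; t = (α − φ + p/2) mod 2π = 0.041585 rad, q = (α − β − t + p) mod 2π = 1.162961 rad → L = 5.14·(0.041585 + 5.388100 + 1.162961) = 5.14·6.592646 = 33.886202 m
LRL: c = (6 − d² + 2cos(α−β) − 2d(sin α − sin β))/8 = 0.392407; p = 2π − arccos c = 5.115636 rad; φ = atan2(cos β − cos α, d + sin α − sin β) = 0.856080 rad; t = (φ − α + p/2) mod 2π = 1.077296 rad, q = (β − α − t + p) mod 2π = 1.938709 rad → L = 5.14·(1.077296 + 5.115636 + 1.938709) = 5.14·8.131641 = 41.796635 m
Shortest: RLR with L = 33.886202 m ≈ 33.8862 m
Convert RLR to answer units (arcs ×180/π): t = 0.041585·180/π = 2.3826°, p = 5.388100·180/π = 308.7154°, q = 1.162961·180/π = 66.6328°, L = 33.8862 m.

RLR: t = 2.3826°, p = 308.7154°, q = 66.6328°, L = 33.8862 m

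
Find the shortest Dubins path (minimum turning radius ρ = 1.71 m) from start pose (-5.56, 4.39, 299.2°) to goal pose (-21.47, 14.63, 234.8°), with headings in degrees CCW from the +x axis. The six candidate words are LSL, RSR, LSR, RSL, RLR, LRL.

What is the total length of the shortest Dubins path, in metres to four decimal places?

24.2751 m

Let ψ = atan2(Δy, Δx) = atan2(10.24, -15.91) = 147.2338° be the start→goal bearing.
Normalize: d = |goal − start| / ρ = 18.920510/1.71 = 11.064626, α = (θ_start − ψ) mod 360° = 151.9662° = 2.652310 rad, β = (θ_goal − ψ) mod 360° = 87.5662° = 1.528318 rad.
Common terms: sin α = 0.469993, cos α = -0.882670, sin β = 0.999098, cos β = 0.042466, cos(α−β) = 0.432086, d² = 122.425943. Work in radians in the unit-radius frame; every candidate has L = ρ·(t + p + q).
LSL: p² = 2 + d² − 2cos(α−β) + 2d(sin α − sin β) = 111.853076; p = √p² = 10.576061; φ = atan2(cos β − cos α, d + sin α − sin β) = 0.087586 rad; t = (φ − α) mod 2π = 3.718462 rad, q = (β − φ) mod 2π = 1.440731 rad → L = 1.71·(3.718462 + 10.576061 + 1.440731) = 1.71·15.735255 = 26.907286 m
RSR: p² = 2 + d² − 2cos(α−β) + 2d(sin β − sin α) = 135.270467; p = √p² = 11.630583; φ = atan2(cos α − cos β, d − sin α + sin β) = -0.079628 rad; t = (α − φ) mod 2π = 2.731937 rad, q = (φ − β) mod 2π = 4.675240 rad → L = 1.71·(2.731937 + 11.630583 + 4.675240) = 1.71·19.037761 = 32.554571 m
LSR: p² = d² − 2 + 2cos(α−β) + 2d(sin α + sin β) = 153.799997; p = √p² = 12.401613; φ = atan2(−cos α − cos β, d + sin α + sin β) − atan2(−2, p) = 0.226828 rad; t = (φ − α) mod 2π = 3.857704 rad, q = (φ − β) mod 2π = 4.981696 rad → L = 1.71·(3.857704 + 12.401613 + 4.981696) = 1.71·21.241012 = 36.322130 m
RSL: p² = d² − 2 + 2cos(α−β) − 2d(sin α + sin β) = 88.780232; p = √p² = 9.422326; φ = atan2(cos α + cos β, d − sin α − sin β) − atan2(2, p) = -0.296497 rad; t = (α − φ) mod 2π = 2.948807 rad, q = (β − φ) mod 2π = 1.824814 rad → L = 1.71·(2.948807 + 9.422326 + 1.824814) = 1.71·14.195947 = 24.275070 m
RLR: c = (6 − d² + 2cos(α−β) + 2d(sin α − sin β))/8 = -15.908808, |c| > 1 → infeasible
LRL: c = (6 − d² + 2cos(α−β) − 2d(sin α − sin β))/8 = -12.981634, |c| > 1 → infeasible
Shortest: RSL with L = 24.275070 m ≈ 24.2751 m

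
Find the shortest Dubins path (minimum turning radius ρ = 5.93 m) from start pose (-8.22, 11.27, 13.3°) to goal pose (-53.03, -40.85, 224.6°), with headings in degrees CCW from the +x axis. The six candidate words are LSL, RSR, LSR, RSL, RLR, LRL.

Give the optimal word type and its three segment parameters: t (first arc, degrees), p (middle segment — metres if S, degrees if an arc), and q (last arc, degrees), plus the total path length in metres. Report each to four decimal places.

Let ψ = atan2(Δy, Δx) = atan2(-52.12, -44.81) = -130.6872° be the start→goal bearing.
Normalize: d = |goal − start| / ρ = 68.734493/5.93 = 11.590977, α = (θ_start − ψ) mod 360° = 143.9872° = 2.513051 rad, β = (θ_goal − ψ) mod 360° = 355.2872° = 6.200931 rad.
Common terms: sin α = 0.587966, cos α = -0.808886, sin β = -0.082161, cos β = 0.996619, cos(α−β) = -0.854459, d² = 134.350745. Work in radians in the unit-radius frame; every candidate has L = ρ·(t + p + q).
LSL: p² = 2 + d² − 2cos(α−β) + 2d(sin α − sin β) = 153.594527; p = √p² = 12.393326; φ = atan2(cos β − cos α, d + sin α − sin β) = 0.146204 rad; t = (φ − α) mod 2π = 3.916339 rad, q = (β − φ) mod 2π = 6.054727 rad → L = 5.93·(3.916339 + 12.393326 + 6.054727) = 5.93·22.364392 = 132.620844 m
RSR: p² = 2 + d² − 2cos(α−β) + 2d(sin β − sin α) = 122.524798; p = √p² = 11.069092; φ = atan2(cos α − cos β, d − sin α + sin β) = -0.163844 rad; t = (α − φ) mod 2π = 2.676895 rad, q = (φ − β) mod 2π = 6.201595 rad → L = 5.93·(2.676895 + 11.069092 + 6.201595) = 5.93·19.947582 = 118.289161 m
LSR: p² = d² − 2 + 2cos(α−β) + 2d(sin α + sin β) = 142.367370; p = √p² = 11.931780; φ = atan2(−cos α − cos β, d + sin α + sin β) − atan2(−2, p) = 0.150558 rad; t = (φ − α) mod 2π = 3.920692 rad, q = (φ − β) mod 2π = 0.232812 rad → L = 5.93·(3.920692 + 11.931780 + 0.232812) = 5.93·16.085284 = 95.385734 m
RSL: p² = d² − 2 + 2cos(α−β) − 2d(sin α + sin β) = 118.916284; p = √p² = 10.904874; φ = atan2(cos α + cos β, d − sin α − sin β) − atan2(2, p) = -0.164454 rad; t = (α − φ) mod 2π = 2.677505 rad, q = (β − φ) mod 2π = 0.082200 rad → L = 5.93·(2.677505 + 10.904874 + 0.082200) = 5.93·13.664580 = 81.030957 m
RLR: c = (6 − d² + 2cos(α−β) + 2d(sin α − sin β))/8 = -14.315600, |c| > 1 → infeasible
LRL: c = (6 − d² + 2cos(α−β) − 2d(sin α − sin β))/8 = -18.199316, |c| > 1 → infeasible
Shortest: RSL with L = 81.030957 m ≈ 81.0310 m
Convert RSL to answer units (arcs ×180/π): t = 2.677505·180/π = 153.4097°, p = ρ·p = 5.93·10.904874 = 64.6659 m, q = 0.082200·180/π = 4.7097°, L = 81.0310 m.

RSL: t = 153.4097°, p = 64.6659 m, q = 4.7097°, L = 81.0310 m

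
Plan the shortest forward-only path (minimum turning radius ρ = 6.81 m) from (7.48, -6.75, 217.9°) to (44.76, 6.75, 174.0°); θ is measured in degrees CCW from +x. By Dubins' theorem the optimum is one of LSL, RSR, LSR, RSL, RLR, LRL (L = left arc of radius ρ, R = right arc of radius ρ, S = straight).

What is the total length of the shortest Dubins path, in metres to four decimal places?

Let ψ = atan2(Δy, Δx) = atan2(13.50, 37.28) = 19.9066° be the start→goal bearing.
Normalize: d = |goal − start| / ρ = 39.649066/6.81 = 5.822183, α = (θ_start − ψ) mod 360° = 197.9934° = 3.455637 rad, β = (θ_goal − ψ) mod 360° = 154.0934° = 2.689438 rad.
Common terms: sin α = -0.308908, cos α = -0.951092, sin β = 0.436905, cos β = -0.899508, cos(α−β) = 0.720551, d² = 33.897814. Work in radians in the unit-radius frame; every candidate has L = ρ·(t + p + q).
LSL: p² = 2 + d² − 2cos(α−β) + 2d(sin α − sin β) = 25.772194; p = √p² = 5.076632; φ = atan2(cos β − cos α, d + sin α − sin β) = 0.010161 rad; t = (φ − α) mod 2π = 2.837709 rad, q = (β − φ) mod 2π = 2.679277 rad → L = 6.81·(2.837709 + 5.076632 + 2.679277) = 6.81·10.593618 = 72.142538 m
RSR: p² = 2 + d² − 2cos(α−β) + 2d(sin β − sin α) = 43.141230; p = √p² = 6.568198; φ = atan2(cos α − cos β, d − sin α + sin β) = -0.007854 rad; t = (α − φ) mod 2π = 3.463491 rad, q = (φ − β) mod 2π = 3.585894 rad → L = 6.81·(3.463491 + 6.568198 + 3.585894) = 6.81·13.617583 = 92.735742 m
LSR: p² = d² − 2 + 2cos(α−β) + 2d(sin α + sin β) = 34.829356; p = √p² = 5.901640; φ = atan2(−cos α − cos β, d + sin α + sin β) − atan2(−2, p) = 0.628274 rad; t = (φ − α) mod 2π = 3.455822 rad, q = (φ − β) mod 2π = 4.222022 rad → L = 6.81·(3.455822 + 5.901640 + 4.222022) = 6.81·13.579484 = 92.476286 m
RSL: p² = d² − 2 + 2cos(α−β) − 2d(sin α + sin β) = 31.848476; p = √p² = 5.643445; φ = atan2(cos α + cos β, d − sin α − sin β) − atan2(2, p) = -0.654814 rad; t = (α − φ) mod 2π = 4.110451 rad, q = (β − φ) mod 2π = 3.344251 rad → L = 6.81·(4.110451 + 5.643445 + 3.344251) = 6.81·13.098148 = 89.198387 m
RLR: c = (6 − d² + 2cos(α−β) + 2d(sin α − sin β))/8 = -4.392654, |c| > 1 → infeasible
LRL: c = (6 − d² + 2cos(α−β) − 2d(sin α − sin β))/8 = -2.221524, |c| > 1 → infeasible
Shortest: LSL with L = 72.142538 m ≈ 72.1425 m

72.1425 m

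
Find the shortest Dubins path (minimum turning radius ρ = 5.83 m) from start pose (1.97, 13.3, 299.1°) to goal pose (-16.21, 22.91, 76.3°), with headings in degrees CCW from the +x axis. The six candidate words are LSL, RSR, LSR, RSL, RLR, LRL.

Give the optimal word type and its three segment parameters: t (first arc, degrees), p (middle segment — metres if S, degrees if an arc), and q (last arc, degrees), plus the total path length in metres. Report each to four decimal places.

RSR: t = 175.2475°, p = 13.3232 m, q = 47.5525°, L = 35.9937 m

Let ψ = atan2(Δy, Δx) = atan2(9.61, -18.18) = 152.1389° be the start→goal bearing.
Normalize: d = |goal − start| / ρ = 20.563669/5.83 = 3.527216, α = (θ_start − ψ) mod 360° = 146.9611° = 2.564954 rad, β = (θ_goal − ψ) mod 360° = 284.1611° = 4.959546 rad.
Common terms: sin α = 0.545209, cos α = -0.838300, sin β = -0.969612, cos β = 0.244648, cos(α−β) = -0.733730, d² = 12.441253. Work in radians in the unit-radius frame; every candidate has L = ρ·(t + p + q).
LSL: p² = 2 + d² − 2cos(α−β) + 2d(sin α − sin β) = 26.594913; p = √p² = 5.157026; φ = atan2(cos β − cos α, d + sin α − sin β) = 0.211570 rad; t = (φ − α) mod 2π = 3.929801 rad, q = (β − φ) mod 2π = 4.747976 rad → L = 5.83·(3.929801 + 5.157026 + 4.747976) = 5.83·13.834803 = 80.656899 m
RSR: p² = 2 + d² − 2cos(α−β) + 2d(sin β − sin α) = 5.222512; p = √p² = 2.285282; φ = atan2(cos α − cos β, d − sin α + sin β) = -0.493691 rad; t = (α − φ) mod 2π = 3.058646 rad, q = (φ − β) mod 2π = 0.829948 rad → L = 5.83·(3.058646 + 2.285282 + 0.829948) = 5.83·6.173875 = 35.993693 m
LSR: p² = d² − 2 + 2cos(α−β) + 2d(sin α + sin β) = 5.979872; p = √p² = 2.445378; φ = atan2(−cos α − cos β, d + sin α + sin β) − atan2(−2, p) = 0.874585 rad; t = (φ − α) mod 2π = 4.592816 rad, q = (φ − β) mod 2π = 2.198224 rad → L = 5.83·(4.592816 + 2.445378 + 2.198224) = 5.83·9.236417 = 53.848314 m
RSL: p² = d² − 2 + 2cos(α−β) − 2d(sin α + sin β) = 11.967715; p = √p² = 3.459439; φ = atan2(cos α + cos β, d − sin α − sin β) − atan2(2, p) = -0.673297 rad; t = (α − φ) mod 2π = 3.238251 rad, q = (β − φ) mod 2π = 5.632843 rad → L = 5.83·(3.238251 + 3.459439 + 5.632843) = 5.83·12.330533 = 71.887009 m
RLR: c = (6 − d² + 2cos(α−β) + 2d(sin α − sin β))/8 = 0.347186; p = 2π − arccos c = 5.066958 rad; φ = atan2(cos α − cos β, d − sin α + sin β) = -0.493691 rad; t = (α − φ + p/2) mod 2π = 5.592125 rad, q = (α − β − t + p) mod 2π = 3.363427 rad → L = 5.83·(5.592125 + 5.066958 + 3.363427) = 5.83·14.022509 = 81.751227 m
LRL: c = (6 − d² + 2cos(α−β) − 2d(sin α − sin β))/8 = -2.324364, |c| > 1 → infeasible
Shortest: RSR with L = 35.993693 m ≈ 35.9937 m
Convert RSR to answer units (arcs ×180/π): t = 3.058646·180/π = 175.2475°, p = ρ·p = 5.83·2.285282 = 13.3232 m, q = 0.829948·180/π = 47.5525°, L = 35.9937 m.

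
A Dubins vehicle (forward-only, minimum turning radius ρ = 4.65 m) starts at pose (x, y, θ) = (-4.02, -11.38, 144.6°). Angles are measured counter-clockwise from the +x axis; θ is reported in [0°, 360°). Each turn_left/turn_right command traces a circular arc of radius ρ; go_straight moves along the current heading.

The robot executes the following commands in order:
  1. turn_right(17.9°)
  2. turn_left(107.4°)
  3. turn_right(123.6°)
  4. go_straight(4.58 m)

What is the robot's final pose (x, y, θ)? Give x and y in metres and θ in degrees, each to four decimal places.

set_pose: (x, y, θ) = (-4.0200, -11.3800, 144.6000°), ρ = 4.65
turn_right(17.9°): centre at ρ to the right, rotate −17.9° → (-5.0546, -10.3686, 126.7000°)
turn_left(107.4°): centre at ρ to the left, rotate +107.4° → (-12.5495, -10.4209, 234.1000°)
turn_right(123.6°): centre at ρ to the right, rotate −123.6° → (-20.6718, -9.3228, 110.5000°)
go_straight(4.58): x += 4.58·cos θ, y += 4.58·sin θ → (-22.2757, -5.0328, 110.5000°)

(-22.2757, -5.0328, 110.5000°)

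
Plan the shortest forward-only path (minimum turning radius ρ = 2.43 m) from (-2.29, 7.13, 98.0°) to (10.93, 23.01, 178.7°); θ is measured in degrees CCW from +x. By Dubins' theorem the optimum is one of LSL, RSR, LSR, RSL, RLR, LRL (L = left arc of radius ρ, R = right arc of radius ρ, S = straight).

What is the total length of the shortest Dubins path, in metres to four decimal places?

25.1029 m

Let ψ = atan2(Δy, Δx) = atan2(15.88, 13.22) = 50.2228° be the start→goal bearing.
Normalize: d = |goal − start| / ρ = 20.662594/2.43 = 8.503125, α = (θ_start − ψ) mod 360° = 47.7772° = 0.833869 rad, β = (θ_goal − ψ) mod 360° = 128.4772° = 2.242350 rad.
Common terms: sin α = 0.740537, cos α = 0.672016, sin β = 0.782856, cos β = -0.622203, cos(α−β) = 0.161604, d² = 72.303138. Work in radians in the unit-radius frame; every candidate has L = ρ·(t + p + q).
LSL: p² = 2 + d² − 2cos(α−β) + 2d(sin α − sin β) = 73.260238; p = √p² = 8.559219; φ = atan2(cos β − cos α, d + sin α − sin β) = -0.151790 rad; t = (φ − α) mod 2π = 5.297527 rad, q = (β − φ) mod 2π = 2.394139 rad → L = 2.43·(5.297527 + 8.559219 + 2.394139) = 2.43·16.250885 = 39.489652 m
RSR: p² = 2 + d² − 2cos(α−β) + 2d(sin β − sin α) = 74.699623; p = √p² = 8.642894; φ = atan2(cos α − cos β, d − sin α + sin β) = 0.150309 rad; t = (α − φ) mod 2π = 0.683560 rad, q = (φ − β) mod 2π = 4.191145 rad → L = 2.43·(0.683560 + 8.642894 + 4.191145) = 2.43·13.517599 = 32.847765 m
LSR: p² = d² − 2 + 2cos(α−β) + 2d(sin α + sin β) = 96.533549; p = √p² = 9.825149; φ = atan2(−cos α − cos β, d + sin α + sin β) − atan2(−2, p) = 0.195847 rad; t = (φ − α) mod 2π = 5.645164 rad, q = (φ − β) mod 2π = 4.236683 rad → L = 2.43·(5.645164 + 9.825149 + 4.236683) = 2.43·19.706996 = 47.888000 m
RSL: p² = d² − 2 + 2cos(α−β) − 2d(sin α + sin β) = 44.719143; p = √p² = 6.687237; φ = atan2(cos α + cos β, d − sin α − sin β) − atan2(2, p) = -0.283473 rad; t = (α − φ) mod 2π = 1.117342 rad, q = (β − φ) mod 2π = 2.525823 rad → L = 2.43·(1.117342 + 6.687237 + 2.525823) = 2.43·10.330402 = 25.102878 m
RLR: c = (6 − d² + 2cos(α−β) + 2d(sin α − sin β))/8 = -8.337453, |c| > 1 → infeasible
LRL: c = (6 − d² + 2cos(α−β) − 2d(sin α − sin β))/8 = -8.157530, |c| > 1 → infeasible
Shortest: RSL with L = 25.102878 m ≈ 25.1029 m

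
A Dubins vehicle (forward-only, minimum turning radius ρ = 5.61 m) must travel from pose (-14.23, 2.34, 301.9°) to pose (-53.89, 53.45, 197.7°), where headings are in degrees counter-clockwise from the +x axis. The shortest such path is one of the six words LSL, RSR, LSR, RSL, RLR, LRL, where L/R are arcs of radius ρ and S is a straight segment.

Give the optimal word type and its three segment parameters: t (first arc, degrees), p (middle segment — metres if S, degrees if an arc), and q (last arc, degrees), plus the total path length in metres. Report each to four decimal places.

RSL: t = 188.6101°, p = 57.8828 m, q = 84.4101°, L = 84.6150 m

Let ψ = atan2(Δy, Δx) = atan2(51.11, -39.66) = 127.8105° be the start→goal bearing.
Normalize: d = |goal − start| / ρ = 64.692718/5.61 = 11.531679, α = (θ_start − ψ) mod 360° = 174.0895° = 3.038435 rad, β = (θ_goal − ψ) mod 360° = 69.8895° = 1.219802 rad.
Common terms: sin α = 0.102975, cos α = -0.994684, sin β = 0.939031, cos β = 0.343832, cos(α−β) = -0.245307, d² = 132.979614. Work in radians in the unit-radius frame; every candidate has L = ρ·(t + p + q).
LSL: p² = 2 + d² − 2cos(α−β) + 2d(sin α − sin β) = 116.187966; p = √p² = 10.779052; φ = atan2(cos β − cos α, d + sin α − sin β) = 0.124499 rad; t = (φ − α) mod 2π = 3.369249 rad, q = (β − φ) mod 2π = 1.095303 rad → L = 5.61·(3.369249 + 10.779052 + 1.095303) = 5.61·15.243604 = 85.516621 m
RSR: p² = 2 + d² − 2cos(α−β) + 2d(sin β − sin α) = 154.752491; p = √p² = 12.439955; φ = atan2(cos α − cos β, d − sin α + sin β) = -0.107807 rad; t = (α − φ) mod 2π = 3.146242 rad, q = (φ − β) mod 2π = 4.955577 rad → L = 5.61·(3.146242 + 12.439955 + 4.955577) = 5.61·20.541774 = 115.239351 m
LSR: p² = d² − 2 + 2cos(α−β) + 2d(sin α + sin β) = 154.521161; p = √p² = 12.430654; φ = atan2(−cos α − cos β, d + sin α + sin β) − atan2(−2, p) = 0.211242 rad; t = (φ − α) mod 2π = 3.455993 rad, q = (φ − β) mod 2π = 5.274626 rad → L = 5.61·(3.455993 + 12.430654 + 5.274626) = 5.61·21.161273 = 118.714741 m
RSL: p² = d² − 2 + 2cos(α−β) − 2d(sin α + sin β) = 106.456837; p = √p² = 10.317792; φ = atan2(cos α + cos β, d − sin α − sin β) − atan2(2, p) = -0.253433 rad; t = (α − φ) mod 2π = 3.291868 rad, q = (β − φ) mod 2π = 1.473235 rad → L = 5.61·(3.291868 + 10.317792 + 1.473235) = 5.61·15.082895 = 84.615039 m
RLR: c = (6 − d² + 2cos(α−β) + 2d(sin α − sin β))/8 = -18.344061, |c| > 1 → infeasible
LRL: c = (6 − d² + 2cos(α−β) − 2d(sin α − sin β))/8 = -13.523496, |c| > 1 → infeasible
Shortest: RSL with L = 84.615039 m ≈ 84.6150 m
Convert RSL to answer units (arcs ×180/π): t = 3.291868·180/π = 188.6101°, p = ρ·p = 5.61·10.317792 = 57.8828 m, q = 1.473235·180/π = 84.4101°, L = 84.6150 m.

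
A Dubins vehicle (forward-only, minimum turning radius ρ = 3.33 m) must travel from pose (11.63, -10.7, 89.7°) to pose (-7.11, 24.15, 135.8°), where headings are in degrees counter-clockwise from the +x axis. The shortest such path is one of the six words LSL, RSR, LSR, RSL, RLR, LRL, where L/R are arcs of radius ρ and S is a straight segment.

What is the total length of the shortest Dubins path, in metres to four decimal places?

Let ψ = atan2(Δy, Δx) = atan2(34.85, -18.74) = 118.2684° be the start→goal bearing.
Normalize: d = |goal − start| / ρ = 39.569055/3.33 = 11.882599, α = (θ_start − ψ) mod 360° = 331.4316° = 5.784573 rad, β = (θ_goal − ψ) mod 360° = 17.5316° = 0.305984 rad.
Common terms: sin α = -0.478207, cos α = 0.878247, sin β = 0.301232, cos β = 0.953551, cos(α−β) = 0.693402, d² = 141.196160. Work in radians in the unit-radius frame; every candidate has L = ρ·(t + p + q).
LSL: p² = 2 + d² − 2cos(α−β) + 2d(sin α − sin β) = 123.285827; p = √p² = 11.103415; φ = atan2(cos β − cos α, d + sin α − sin β) = 0.006782 rad; t = (φ − α) mod 2π = 0.505395 rad, q = (β − φ) mod 2π = 0.299202 rad → L = 3.33·(0.505395 + 11.103415 + 0.299202) = 3.33·11.908012 = 39.653680 m
RSR: p² = 2 + d² − 2cos(α−β) + 2d(sin β − sin α) = 160.332886; p = √p² = 12.662262; φ = atan2(cos α − cos β, d − sin α + sin β) = -0.005947 rad; t = (α − φ) mod 2π = 5.790520 rad, q = (φ − β) mod 2π = 5.971254 rad → L = 3.33·(5.790520 + 12.662262 + 5.971254) = 3.33·24.424036 = 81.332040 m
LSR: p² = d² − 2 + 2cos(α−β) + 2d(sin α + sin β) = 136.377104; p = √p² = 11.678061; φ = atan2(−cos α − cos β, d + sin α + sin β) − atan2(−2, p) = 0.014386 rad; t = (φ − α) mod 2π = 0.512999 rad, q = (φ − β) mod 2π = 5.991587 rad → L = 3.33·(0.512999 + 11.678061 + 5.991587) = 3.33·18.182646 = 60.548213 m
RSL: p² = d² − 2 + 2cos(α−β) − 2d(sin α + sin β) = 144.788823; p = √p² = 12.032823; φ = atan2(cos α + cos β, d − sin α − sin β) − atan2(2, p) = -0.013963 rad; t = (α − φ) mod 2π = 5.798536 rad, q = (β − φ) mod 2π = 0.319947 rad → L = 3.33·(5.798536 + 12.032823 + 0.319947) = 3.33·18.151306 = 60.443847 m
RLR: c = (6 − d² + 2cos(α−β) + 2d(sin α − sin β))/8 = -19.041611, |c| > 1 → infeasible
LRL: c = (6 − d² + 2cos(α−β) − 2d(sin α − sin β))/8 = -14.410728, |c| > 1 → infeasible
Shortest: LSL with L = 39.653680 m ≈ 39.6537 m

39.6537 m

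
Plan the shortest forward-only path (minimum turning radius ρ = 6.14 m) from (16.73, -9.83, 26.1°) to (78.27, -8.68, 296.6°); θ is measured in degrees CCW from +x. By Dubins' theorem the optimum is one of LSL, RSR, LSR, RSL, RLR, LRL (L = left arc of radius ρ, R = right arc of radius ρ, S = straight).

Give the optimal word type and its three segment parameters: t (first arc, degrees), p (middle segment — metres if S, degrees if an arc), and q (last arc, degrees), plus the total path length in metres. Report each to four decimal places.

RSR: t = 21.9032°, p = 53.4921 m, q = 67.5968°, L = 63.0832 m

Let ψ = atan2(Δy, Δx) = atan2(1.15, 61.54) = 1.0706° be the start→goal bearing.
Normalize: d = |goal − start| / ρ = 61.550744/6.14 = 10.024551, α = (θ_start − ψ) mod 360° = 25.0294° = 0.436846 rad, β = (θ_goal − ψ) mod 360° = 295.5294° = 5.157962 rad.
Common terms: sin α = 0.423084, cos α = 0.906091, sin β = -0.902364, cos β = 0.430975, cos(α−β) = 0.008727, d² = 100.491626. Work in radians in the unit-radius frame; every candidate has L = ρ·(t + p + q).
LSL: p² = 2 + d² − 2cos(α−β) + 2d(sin α − sin β) = 129.048212; p = √p² = 11.359939; φ = atan2(cos β − cos α, d + sin α − sin β) = -0.041836 rad; t = (φ − α) mod 2π = 5.804503 rad, q = (β − φ) mod 2π = 5.199798 rad → L = 6.14·(5.804503 + 11.359939 + 5.199798) = 6.14·22.364240 = 137.316433 m
RSR: p² = 2 + d² − 2cos(α−β) + 2d(sin β − sin α) = 75.900134; p = √p² = 8.712068; φ = atan2(cos α − cos β, d − sin α + sin β) = 0.054562 rad; t = (α − φ) mod 2π = 0.382284 rad, q = (φ − β) mod 2π = 1.179786 rad → L = 6.14·(0.382284 + 8.712068 + 1.179786) = 6.14·10.274138 = 63.083207 m
LSR: p² = d² − 2 + 2cos(α−β) + 2d(sin α + sin β) = 88.899942; p = √p² = 9.428677; φ = atan2(−cos α − cos β, d + sin α + sin β) − atan2(−2, p) = 0.069850 rad; t = (φ − α) mod 2π = 5.916189 rad, q = (φ − β) mod 2π = 1.195074 rad → L = 6.14·(5.916189 + 9.428677 + 1.195074) = 6.14·16.539939 = 101.555228 m
RSL: p² = d² − 2 + 2cos(α−β) − 2d(sin α + sin β) = 108.118216; p = √p² = 10.397991; φ = atan2(cos α + cos β, d − sin α − sin β) − atan2(2, p) = -0.063412 rad; t = (α − φ) mod 2π = 0.500258 rad, q = (β − φ) mod 2π = 5.221374 rad → L = 6.14·(0.500258 + 10.397991 + 5.221374) = 6.14·16.119623 = 98.974483 m
RLR: c = (6 − d² + 2cos(α−β) + 2d(sin α − sin β))/8 = -8.487517, |c| > 1 → infeasible
LRL: c = (6 − d² + 2cos(α−β) − 2d(sin α − sin β))/8 = -15.131026, |c| > 1 → infeasible
Shortest: RSR with L = 63.083207 m ≈ 63.0832 m
Convert RSR to answer units (arcs ×180/π): t = 0.382284·180/π = 21.9032°, p = ρ·p = 6.14·8.712068 = 53.4921 m, q = 1.179786·180/π = 67.5968°, L = 63.0832 m.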